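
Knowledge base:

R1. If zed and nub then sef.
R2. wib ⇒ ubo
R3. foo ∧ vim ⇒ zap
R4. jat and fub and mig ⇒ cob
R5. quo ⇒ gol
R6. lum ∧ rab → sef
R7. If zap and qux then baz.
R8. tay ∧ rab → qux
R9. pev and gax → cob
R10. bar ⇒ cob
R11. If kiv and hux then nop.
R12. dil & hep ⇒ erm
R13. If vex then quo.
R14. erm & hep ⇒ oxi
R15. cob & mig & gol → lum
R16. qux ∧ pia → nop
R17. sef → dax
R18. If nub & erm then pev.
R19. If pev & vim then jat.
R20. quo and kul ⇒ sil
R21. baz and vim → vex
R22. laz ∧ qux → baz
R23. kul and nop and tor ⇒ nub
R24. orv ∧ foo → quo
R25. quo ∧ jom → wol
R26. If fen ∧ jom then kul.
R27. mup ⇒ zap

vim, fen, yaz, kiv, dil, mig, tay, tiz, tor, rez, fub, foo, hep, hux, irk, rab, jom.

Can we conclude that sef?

Yes

zap  (by R3: foo, vim)
qux  (by R8: tay, rab)
nop  (by R11: kiv, hux)
erm  (by R12: dil, hep)
kul  (by R26: fen, jom)
baz  (by R7: zap, qux)
vex  (by R21: baz, vim)
nub  (by R23: kul, nop, tor)
quo  (by R13: vex)
pev  (by R18: nub, erm)
jat  (by R19: pev, vim)
cob  (by R4: jat, fub, mig)
gol  (by R5: quo)
lum  (by R15: cob, mig, gol)
sef  (by R6: lum, rab)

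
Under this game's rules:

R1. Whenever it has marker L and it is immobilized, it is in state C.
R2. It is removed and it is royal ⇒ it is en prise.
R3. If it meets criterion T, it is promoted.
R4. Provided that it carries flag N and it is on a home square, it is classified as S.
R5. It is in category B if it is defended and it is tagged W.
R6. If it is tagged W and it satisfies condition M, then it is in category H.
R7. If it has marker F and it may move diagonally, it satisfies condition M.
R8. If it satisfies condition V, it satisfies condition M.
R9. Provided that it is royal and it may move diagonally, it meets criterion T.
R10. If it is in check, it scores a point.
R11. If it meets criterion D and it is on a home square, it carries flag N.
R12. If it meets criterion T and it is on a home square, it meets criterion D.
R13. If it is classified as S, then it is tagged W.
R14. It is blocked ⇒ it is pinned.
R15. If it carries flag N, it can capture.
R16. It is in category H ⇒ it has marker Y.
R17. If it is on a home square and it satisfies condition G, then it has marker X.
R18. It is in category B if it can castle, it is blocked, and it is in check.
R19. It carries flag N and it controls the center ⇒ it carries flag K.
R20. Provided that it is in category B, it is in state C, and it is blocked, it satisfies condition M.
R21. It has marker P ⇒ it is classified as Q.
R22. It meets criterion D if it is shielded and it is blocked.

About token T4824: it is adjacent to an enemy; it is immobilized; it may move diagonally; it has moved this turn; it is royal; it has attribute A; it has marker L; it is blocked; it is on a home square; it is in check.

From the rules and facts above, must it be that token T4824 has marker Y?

Forward chaining from the given facts derives: is in state C, meets criterion T, scores a point, meets criterion D, is pinned, is promoted, carries flag N, can capture, is classified as S, is tagged W.
The only rule concluding "it has marker Y" is R16, which needs "it is in category H"; that is never established.

No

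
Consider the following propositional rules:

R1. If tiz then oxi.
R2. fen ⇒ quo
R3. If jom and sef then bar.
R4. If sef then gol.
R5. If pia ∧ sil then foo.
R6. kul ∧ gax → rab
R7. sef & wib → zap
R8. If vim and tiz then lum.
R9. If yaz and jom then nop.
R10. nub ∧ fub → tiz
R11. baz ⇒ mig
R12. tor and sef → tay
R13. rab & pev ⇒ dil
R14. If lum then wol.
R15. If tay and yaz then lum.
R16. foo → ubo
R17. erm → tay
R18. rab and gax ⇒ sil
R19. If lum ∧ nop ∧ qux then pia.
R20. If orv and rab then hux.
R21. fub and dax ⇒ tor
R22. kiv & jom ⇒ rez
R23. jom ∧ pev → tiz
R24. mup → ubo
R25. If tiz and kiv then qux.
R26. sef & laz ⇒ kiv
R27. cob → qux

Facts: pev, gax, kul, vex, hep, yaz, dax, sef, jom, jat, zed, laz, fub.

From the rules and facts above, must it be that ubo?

rab  (by R6: kul, gax)
nop  (by R9: yaz, jom)
sil  (by R18: rab, gax)
tor  (by R21: fub, dax)
tiz  (by R23: jom, pev)
kiv  (by R26: sef, laz)
tay  (by R12: tor, sef)
lum  (by R15: tay, yaz)
qux  (by R25: tiz, kiv)
pia  (by R19: lum, nop, qux)
foo  (by R5: pia, sil)
ubo  (by R16: foo)

Yes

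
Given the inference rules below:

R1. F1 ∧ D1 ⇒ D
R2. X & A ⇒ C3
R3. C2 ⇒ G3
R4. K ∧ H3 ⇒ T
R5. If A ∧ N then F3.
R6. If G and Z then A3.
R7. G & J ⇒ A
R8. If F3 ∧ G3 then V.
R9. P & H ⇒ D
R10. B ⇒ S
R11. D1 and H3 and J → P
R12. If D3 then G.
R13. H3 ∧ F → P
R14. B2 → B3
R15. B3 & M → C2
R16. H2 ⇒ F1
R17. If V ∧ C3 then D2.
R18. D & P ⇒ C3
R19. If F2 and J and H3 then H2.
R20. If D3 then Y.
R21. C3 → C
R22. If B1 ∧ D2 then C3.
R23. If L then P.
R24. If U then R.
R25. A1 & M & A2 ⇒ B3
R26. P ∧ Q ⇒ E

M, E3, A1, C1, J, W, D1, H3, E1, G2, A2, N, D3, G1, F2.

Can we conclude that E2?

Forward chaining from the given facts derives: P, G, H2, Y, B3, A, C2, F1, D, G3, F3, V, C3, C, D2.
No rule has E2 as its conclusion, and it is not among the given facts.

No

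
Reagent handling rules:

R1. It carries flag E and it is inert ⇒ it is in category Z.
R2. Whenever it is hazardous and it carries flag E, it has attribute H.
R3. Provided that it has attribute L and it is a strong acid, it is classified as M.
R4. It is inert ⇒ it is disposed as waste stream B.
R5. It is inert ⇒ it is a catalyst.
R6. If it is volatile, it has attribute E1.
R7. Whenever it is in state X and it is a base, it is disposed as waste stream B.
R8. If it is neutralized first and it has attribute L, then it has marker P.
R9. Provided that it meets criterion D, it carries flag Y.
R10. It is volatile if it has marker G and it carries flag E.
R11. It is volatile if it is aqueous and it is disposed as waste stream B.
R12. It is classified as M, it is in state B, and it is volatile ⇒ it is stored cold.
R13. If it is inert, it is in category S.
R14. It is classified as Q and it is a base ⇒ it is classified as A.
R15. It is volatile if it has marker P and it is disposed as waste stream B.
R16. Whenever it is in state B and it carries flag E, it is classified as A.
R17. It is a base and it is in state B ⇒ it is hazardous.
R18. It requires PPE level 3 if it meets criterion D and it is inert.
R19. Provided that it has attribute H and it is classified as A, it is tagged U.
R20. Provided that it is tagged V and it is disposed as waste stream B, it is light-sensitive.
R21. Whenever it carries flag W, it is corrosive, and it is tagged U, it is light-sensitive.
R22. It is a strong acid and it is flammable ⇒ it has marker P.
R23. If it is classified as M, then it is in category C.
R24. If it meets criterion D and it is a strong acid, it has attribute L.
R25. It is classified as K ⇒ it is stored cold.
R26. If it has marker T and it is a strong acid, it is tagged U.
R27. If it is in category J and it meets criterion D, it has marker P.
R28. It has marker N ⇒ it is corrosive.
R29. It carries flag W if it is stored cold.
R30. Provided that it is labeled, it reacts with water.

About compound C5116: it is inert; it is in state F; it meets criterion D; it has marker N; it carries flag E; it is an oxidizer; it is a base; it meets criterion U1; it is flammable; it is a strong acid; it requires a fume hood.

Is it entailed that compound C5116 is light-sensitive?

Forward chaining from the given facts derives: is in category Z, is disposed as waste stream B, is a catalyst, carries flag Y, is in category S, requires PPE level 3, has marker P, has attribute L, is corrosive, is classified as M, is volatile, is in category C, has attribute E1.
Rules concluding "it is light-sensitive": R20 needs "it is tagged V"; R21 needs "it carries flag W" — none of these are established.

No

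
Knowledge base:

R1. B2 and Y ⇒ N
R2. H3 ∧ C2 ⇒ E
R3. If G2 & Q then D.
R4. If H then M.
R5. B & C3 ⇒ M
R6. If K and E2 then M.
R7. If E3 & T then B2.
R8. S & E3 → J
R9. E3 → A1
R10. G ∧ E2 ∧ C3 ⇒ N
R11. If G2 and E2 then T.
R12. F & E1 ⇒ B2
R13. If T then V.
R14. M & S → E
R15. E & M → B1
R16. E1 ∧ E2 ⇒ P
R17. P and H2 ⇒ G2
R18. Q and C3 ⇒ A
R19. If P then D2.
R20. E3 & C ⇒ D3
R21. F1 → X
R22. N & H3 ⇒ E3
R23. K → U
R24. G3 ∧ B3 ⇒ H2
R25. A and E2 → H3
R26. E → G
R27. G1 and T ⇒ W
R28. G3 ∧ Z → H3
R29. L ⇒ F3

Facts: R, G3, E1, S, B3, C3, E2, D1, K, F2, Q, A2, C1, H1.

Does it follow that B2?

Yes

M  (by R6: K, E2)
E  (by R14: M, S)
P  (by R16: E1, E2)
A  (by R18: Q, C3)
H2  (by R24: G3, B3)
H3  (by R25: A, E2)
G  (by R26: E)
N  (by R10: G, E2, C3)
G2  (by R17: P, H2)
E3  (by R22: N, H3)
T  (by R11: G2, E2)
B2  (by R7: E3, T)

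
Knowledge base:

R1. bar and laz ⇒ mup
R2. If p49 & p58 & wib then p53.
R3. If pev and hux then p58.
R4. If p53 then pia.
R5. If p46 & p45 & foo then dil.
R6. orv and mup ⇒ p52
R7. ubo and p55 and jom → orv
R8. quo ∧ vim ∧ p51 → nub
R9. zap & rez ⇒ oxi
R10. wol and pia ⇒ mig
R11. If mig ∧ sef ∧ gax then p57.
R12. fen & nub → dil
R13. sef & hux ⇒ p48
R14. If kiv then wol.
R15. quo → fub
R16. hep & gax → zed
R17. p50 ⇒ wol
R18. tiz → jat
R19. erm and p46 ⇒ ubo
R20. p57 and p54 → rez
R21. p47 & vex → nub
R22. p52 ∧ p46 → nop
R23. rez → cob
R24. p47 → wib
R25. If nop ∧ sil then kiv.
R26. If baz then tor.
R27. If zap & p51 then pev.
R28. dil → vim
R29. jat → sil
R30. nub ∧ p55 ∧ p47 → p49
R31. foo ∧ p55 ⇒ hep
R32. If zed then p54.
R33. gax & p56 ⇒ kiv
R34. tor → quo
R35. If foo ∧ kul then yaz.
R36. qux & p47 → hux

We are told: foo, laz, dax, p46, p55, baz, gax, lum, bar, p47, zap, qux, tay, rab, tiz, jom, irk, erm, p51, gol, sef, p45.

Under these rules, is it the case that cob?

mup  (by R1: bar, laz)
dil  (by R5: p46, p45, foo)
jat  (by R18: tiz)
ubo  (by R19: erm, p46)
wib  (by R24: p47)
tor  (by R26: baz)
pev  (by R27: zap, p51)
vim  (by R28: dil)
sil  (by R29: jat)
hep  (by R31: foo, p55)
quo  (by R34: tor)
hux  (by R36: qux, p47)
p58  (by R3: pev, hux)
orv  (by R7: ubo, p55, jom)
nub  (by R8: quo, vim, p51)
zed  (by R16: hep, gax)
p49  (by R30: nub, p55, p47)
p54  (by R32: zed)
p53  (by R2: p49, p58, wib)
pia  (by R4: p53)
p52  (by R6: orv, mup)
nop  (by R22: p52, p46)
kiv  (by R25: nop, sil)
wol  (by R14: kiv)
mig  (by R10: wol, pia)
p57  (by R11: mig, sef, gax)
rez  (by R20: p57, p54)
cob  (by R23: rez)

Yes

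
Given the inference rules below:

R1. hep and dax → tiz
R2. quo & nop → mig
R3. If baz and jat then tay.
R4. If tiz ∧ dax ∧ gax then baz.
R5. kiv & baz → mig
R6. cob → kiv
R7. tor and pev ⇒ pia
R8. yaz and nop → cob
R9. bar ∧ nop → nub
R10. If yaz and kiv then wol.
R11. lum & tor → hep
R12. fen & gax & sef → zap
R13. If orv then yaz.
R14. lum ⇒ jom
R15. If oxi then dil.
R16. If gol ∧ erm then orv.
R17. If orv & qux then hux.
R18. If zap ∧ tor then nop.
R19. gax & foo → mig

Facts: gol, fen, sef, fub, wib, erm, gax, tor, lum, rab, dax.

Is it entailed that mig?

Yes

hep  (by R11: lum, tor)
zap  (by R12: fen, gax, sef)
orv  (by R16: gol, erm)
nop  (by R18: zap, tor)
tiz  (by R1: hep, dax)
baz  (by R4: tiz, dax, gax)
yaz  (by R13: orv)
cob  (by R8: yaz, nop)
kiv  (by R6: cob)
mig  (by R5: kiv, baz)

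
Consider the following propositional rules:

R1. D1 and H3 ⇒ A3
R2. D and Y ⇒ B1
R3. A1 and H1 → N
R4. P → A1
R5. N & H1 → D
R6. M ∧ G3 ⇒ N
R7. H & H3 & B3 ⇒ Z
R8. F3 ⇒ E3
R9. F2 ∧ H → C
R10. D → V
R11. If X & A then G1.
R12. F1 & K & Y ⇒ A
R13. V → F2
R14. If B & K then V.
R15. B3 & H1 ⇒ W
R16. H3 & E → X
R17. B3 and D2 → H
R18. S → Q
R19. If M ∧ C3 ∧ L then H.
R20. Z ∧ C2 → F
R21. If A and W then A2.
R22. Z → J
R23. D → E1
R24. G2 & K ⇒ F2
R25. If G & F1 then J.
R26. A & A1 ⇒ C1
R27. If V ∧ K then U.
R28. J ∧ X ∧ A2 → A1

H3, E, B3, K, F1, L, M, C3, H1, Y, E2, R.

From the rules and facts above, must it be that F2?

Yes

A  (by R12: F1, K, Y)
W  (by R15: B3, H1)
X  (by R16: H3, E)
H  (by R19: M, C3, L)
A2  (by R21: A, W)
Z  (by R7: H, H3, B3)
J  (by R22: Z)
A1  (by R28: J, X, A2)
N  (by R3: A1, H1)
D  (by R5: N, H1)
V  (by R10: D)
F2  (by R13: V)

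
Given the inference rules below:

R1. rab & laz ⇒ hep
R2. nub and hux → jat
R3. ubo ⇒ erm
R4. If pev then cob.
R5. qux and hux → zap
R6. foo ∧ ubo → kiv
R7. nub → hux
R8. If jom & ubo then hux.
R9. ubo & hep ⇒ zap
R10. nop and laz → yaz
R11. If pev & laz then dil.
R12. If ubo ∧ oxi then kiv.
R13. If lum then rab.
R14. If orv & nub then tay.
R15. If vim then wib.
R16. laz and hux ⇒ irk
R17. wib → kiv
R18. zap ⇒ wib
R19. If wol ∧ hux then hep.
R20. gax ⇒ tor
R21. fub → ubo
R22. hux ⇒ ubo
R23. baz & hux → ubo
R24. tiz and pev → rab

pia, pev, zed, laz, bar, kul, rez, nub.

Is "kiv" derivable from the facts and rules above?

Forward chaining from the given facts derives: cob, hux, dil, irk, ubo, jat, erm.
Rules concluding kiv: R6 needs foo; R12 needs oxi; R17 needs wib — none of these are established.

No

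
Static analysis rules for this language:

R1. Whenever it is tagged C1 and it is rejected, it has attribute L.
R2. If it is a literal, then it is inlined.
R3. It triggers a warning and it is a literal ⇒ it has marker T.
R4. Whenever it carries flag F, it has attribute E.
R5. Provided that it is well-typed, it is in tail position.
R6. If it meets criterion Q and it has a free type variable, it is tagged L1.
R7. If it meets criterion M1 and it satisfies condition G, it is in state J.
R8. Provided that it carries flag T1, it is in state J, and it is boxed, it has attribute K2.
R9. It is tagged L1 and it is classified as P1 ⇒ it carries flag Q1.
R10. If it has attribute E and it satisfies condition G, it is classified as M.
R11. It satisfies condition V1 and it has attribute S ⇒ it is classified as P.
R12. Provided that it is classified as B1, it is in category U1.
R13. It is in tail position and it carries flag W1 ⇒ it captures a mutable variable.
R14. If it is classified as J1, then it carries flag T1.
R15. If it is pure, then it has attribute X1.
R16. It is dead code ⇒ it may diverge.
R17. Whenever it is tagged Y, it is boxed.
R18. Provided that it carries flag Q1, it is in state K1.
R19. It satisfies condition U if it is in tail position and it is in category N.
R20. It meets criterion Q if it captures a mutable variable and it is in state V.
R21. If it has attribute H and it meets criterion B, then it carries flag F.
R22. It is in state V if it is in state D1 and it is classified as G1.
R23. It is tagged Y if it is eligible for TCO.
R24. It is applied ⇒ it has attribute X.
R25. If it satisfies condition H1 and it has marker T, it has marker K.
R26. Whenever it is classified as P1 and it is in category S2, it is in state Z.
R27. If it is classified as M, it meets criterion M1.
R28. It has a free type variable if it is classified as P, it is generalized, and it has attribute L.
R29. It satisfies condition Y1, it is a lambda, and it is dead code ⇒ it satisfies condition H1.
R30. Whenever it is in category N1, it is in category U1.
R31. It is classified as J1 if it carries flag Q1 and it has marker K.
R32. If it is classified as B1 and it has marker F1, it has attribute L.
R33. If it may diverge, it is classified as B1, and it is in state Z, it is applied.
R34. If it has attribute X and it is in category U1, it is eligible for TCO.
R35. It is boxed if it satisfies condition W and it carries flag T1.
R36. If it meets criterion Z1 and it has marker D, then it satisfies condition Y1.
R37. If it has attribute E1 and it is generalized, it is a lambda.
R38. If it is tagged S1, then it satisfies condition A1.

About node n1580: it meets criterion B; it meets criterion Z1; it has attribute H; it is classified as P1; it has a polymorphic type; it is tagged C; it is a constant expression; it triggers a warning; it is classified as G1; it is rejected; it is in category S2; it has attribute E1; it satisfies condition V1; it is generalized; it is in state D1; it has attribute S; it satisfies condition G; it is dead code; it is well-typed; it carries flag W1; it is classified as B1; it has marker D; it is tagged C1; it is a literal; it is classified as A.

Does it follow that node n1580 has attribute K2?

By R1 (it is tagged C1, it is rejected): it has attribute L.
By R3 (it triggers a warning, it is a literal): it has marker T.
By R5 (it is well-typed): it is in tail position.
By R11 (it satisfies condition V1, it has attribute S): it is classified as P.
By R12 (it is classified as B1): it is in category U1.
By R13 (it is in tail position, it carries flag W1): it captures a mutable variable.
By R16 (it is dead code): it may diverge.
By R21 (it has attribute H, it meets criterion B): it carries flag F.
By R22 (it is in state D1, it is classified as G1): it is in state V.
By R26 (it is classified as P1, it is in category S2): it is in state Z.
By R28 (it is classified as P, it is generalized, it has attribute L): it has a free type variable.
By R33 (it may diverge, it is classified as B1, it is in state Z): it is applied.
By R36 (it meets criterion Z1, it has marker D): it satisfies condition Y1.
By R37 (it has attribute E1, it is generalized): it is a lambda.
By R4 (it carries flag F): it has attribute E.
By R10 (it has attribute E, it satisfies condition G): it is classified as M.
By R20 (it captures a mutable variable, it is in state V): it meets criterion Q.
By R24 (it is applied): it has attribute X.
By R27 (it is classified as M): it meets criterion M1.
By R29 (it satisfies condition Y1, it is a lambda, it is dead code): it satisfies condition H1.
By R34 (it has attribute X, it is in category U1): it is eligible for TCO.
By R6 (it meets criterion Q, it has a free type variable): it is tagged L1.
By R7 (it meets criterion M1, it satisfies condition G): it is in state J.
By R9 (it is tagged L1, it is classified as P1): it carries flag Q1.
By R23 (it is eligible for TCO): it is tagged Y.
By R25 (it satisfies condition H1, it has marker T): it has marker K.
By R31 (it carries flag Q1, it has marker K): it is classified as J1.
By R14 (it is classified as J1): it carries flag T1.
By R17 (it is tagged Y): it is boxed.
By R8 (it carries flag T1, it is in state J, it is boxed): it has attribute K2.

Yes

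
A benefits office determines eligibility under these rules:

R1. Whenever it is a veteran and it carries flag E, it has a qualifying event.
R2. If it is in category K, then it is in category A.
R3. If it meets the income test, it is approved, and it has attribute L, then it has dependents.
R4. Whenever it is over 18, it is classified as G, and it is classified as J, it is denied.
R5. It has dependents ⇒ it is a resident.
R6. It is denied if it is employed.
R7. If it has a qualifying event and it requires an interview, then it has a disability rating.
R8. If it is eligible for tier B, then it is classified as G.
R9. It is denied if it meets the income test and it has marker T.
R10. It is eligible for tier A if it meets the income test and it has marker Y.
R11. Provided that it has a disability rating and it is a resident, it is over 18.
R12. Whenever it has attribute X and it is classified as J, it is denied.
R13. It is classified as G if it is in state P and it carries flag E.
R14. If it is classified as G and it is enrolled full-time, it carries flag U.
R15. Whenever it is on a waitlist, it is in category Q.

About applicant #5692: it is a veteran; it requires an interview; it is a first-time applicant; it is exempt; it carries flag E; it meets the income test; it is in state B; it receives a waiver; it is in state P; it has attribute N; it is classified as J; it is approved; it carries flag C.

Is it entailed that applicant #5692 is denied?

No

Forward chaining from the given facts derives: has a qualifying event, has a disability rating, is classified as G.
Rules concluding "it is denied": R4 needs "it is over 18"; R6 needs "it is employed"; R9 needs "it has marker T"; R12 needs "it has attribute X" — none of these are established.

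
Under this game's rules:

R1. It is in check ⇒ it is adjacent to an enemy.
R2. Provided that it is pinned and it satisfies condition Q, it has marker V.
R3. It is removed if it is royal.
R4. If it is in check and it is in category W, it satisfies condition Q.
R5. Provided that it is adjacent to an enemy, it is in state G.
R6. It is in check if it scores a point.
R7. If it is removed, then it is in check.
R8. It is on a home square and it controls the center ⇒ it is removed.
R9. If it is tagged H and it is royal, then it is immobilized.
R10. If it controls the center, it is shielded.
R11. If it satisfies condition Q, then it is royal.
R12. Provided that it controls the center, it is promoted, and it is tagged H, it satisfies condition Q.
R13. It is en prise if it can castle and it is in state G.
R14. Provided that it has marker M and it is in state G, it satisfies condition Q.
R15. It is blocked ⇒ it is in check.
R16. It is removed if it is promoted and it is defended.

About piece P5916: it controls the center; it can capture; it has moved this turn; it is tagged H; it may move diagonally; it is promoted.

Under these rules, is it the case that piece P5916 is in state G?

By R12 (it controls the center, it is promoted, it is tagged H): it satisfies condition Q.
By R11 (it satisfies condition Q): it is royal.
By R3 (it is royal): it is removed.
By R7 (it is removed): it is in check.
By R1 (it is in check): it is adjacent to an enemy.
By R5 (it is adjacent to an enemy): it is in state G.

Yes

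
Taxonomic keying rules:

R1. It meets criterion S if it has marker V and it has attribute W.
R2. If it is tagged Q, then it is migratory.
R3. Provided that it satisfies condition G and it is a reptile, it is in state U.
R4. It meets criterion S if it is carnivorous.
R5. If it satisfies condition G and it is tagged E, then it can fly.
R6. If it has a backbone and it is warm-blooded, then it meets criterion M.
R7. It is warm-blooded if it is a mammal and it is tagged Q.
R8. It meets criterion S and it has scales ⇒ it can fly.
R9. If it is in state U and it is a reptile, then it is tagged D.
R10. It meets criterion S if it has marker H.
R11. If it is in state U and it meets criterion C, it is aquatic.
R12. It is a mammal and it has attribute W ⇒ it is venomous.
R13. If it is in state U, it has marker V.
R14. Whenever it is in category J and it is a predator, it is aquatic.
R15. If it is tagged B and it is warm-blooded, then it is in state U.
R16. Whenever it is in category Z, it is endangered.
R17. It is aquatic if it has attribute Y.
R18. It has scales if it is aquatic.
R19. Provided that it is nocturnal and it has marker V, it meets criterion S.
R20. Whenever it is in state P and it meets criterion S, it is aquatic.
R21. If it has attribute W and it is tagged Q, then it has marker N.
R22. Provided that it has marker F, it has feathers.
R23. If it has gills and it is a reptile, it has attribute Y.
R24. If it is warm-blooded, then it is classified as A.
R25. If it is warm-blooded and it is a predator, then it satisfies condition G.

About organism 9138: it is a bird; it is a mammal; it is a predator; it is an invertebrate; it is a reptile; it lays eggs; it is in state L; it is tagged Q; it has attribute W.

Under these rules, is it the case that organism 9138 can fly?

No

Forward chaining from the given facts derives: is migratory, is warm-blooded, is venomous, has marker N, is classified as A, satisfies condition G, is in state U, is tagged D, has marker V, meets criterion S.
Rules concluding "it can fly": R5 needs "it is tagged E"; R8 needs "it has scales" — none of these are established.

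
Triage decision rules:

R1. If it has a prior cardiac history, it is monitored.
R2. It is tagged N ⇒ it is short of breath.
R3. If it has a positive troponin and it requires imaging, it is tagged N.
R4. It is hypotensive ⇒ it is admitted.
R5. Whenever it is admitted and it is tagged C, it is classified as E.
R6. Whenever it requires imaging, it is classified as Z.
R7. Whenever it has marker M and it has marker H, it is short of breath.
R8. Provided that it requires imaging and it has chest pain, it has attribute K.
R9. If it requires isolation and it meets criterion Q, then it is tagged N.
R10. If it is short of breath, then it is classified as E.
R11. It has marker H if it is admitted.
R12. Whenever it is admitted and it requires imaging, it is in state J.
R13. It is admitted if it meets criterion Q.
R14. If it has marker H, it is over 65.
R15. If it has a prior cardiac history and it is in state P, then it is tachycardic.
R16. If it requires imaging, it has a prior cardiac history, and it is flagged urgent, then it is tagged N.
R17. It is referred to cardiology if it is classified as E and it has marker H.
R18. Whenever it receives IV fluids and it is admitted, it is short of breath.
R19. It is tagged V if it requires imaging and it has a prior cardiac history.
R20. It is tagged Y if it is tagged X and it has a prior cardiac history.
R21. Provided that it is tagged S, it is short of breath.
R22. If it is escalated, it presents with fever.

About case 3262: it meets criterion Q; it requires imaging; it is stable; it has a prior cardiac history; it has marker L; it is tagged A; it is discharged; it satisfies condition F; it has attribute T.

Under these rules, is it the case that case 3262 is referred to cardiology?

Forward chaining from the given facts derives: is monitored, is classified as Z, is admitted, is tagged V, has marker H, is in state J, is over 65.
The only rule concluding "it is referred to cardiology" is R17, which needs "it is classified as E"; that is never established.

No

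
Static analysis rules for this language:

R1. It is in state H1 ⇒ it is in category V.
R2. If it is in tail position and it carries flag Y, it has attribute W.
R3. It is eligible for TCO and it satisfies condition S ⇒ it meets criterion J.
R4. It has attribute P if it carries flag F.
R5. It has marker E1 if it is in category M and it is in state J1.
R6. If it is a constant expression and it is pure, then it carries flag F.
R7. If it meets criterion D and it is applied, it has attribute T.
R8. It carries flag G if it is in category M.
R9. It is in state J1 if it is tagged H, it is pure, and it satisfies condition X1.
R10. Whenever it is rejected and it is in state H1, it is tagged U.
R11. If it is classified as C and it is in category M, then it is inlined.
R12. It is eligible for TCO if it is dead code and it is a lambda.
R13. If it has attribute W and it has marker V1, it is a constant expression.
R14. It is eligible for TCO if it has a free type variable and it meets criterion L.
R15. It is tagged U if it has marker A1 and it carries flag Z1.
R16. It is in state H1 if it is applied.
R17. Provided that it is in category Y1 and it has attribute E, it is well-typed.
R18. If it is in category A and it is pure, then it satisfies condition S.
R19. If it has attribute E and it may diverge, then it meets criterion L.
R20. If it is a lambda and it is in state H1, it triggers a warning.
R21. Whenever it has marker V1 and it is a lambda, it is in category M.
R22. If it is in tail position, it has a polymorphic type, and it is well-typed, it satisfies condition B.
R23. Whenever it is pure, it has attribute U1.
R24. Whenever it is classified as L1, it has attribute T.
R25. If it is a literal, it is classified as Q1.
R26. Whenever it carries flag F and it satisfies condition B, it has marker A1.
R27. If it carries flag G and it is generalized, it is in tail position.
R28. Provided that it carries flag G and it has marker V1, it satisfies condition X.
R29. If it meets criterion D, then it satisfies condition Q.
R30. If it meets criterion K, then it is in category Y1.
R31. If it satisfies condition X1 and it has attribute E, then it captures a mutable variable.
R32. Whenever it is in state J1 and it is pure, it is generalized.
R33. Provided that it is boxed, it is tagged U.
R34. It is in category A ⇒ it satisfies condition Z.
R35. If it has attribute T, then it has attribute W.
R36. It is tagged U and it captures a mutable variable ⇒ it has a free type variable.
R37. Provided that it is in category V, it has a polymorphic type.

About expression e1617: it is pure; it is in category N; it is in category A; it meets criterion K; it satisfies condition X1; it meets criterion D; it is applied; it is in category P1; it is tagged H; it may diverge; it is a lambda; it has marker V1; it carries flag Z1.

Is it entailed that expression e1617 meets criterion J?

No

Forward chaining from the given facts derives: has attribute T, is in state J1, is in state H1, satisfies condition S, triggers a warning, is in category M, has attribute U1, satisfies condition Q, is in category Y1, is generalized, satisfies condition Z, has attribute W, is in category V, has marker E1, carries flag G, is a constant expression, is in tail position, satisfies condition X, has a polymorphic type, carries flag F, has attribute P.
The only rule concluding "it meets criterion J" is R3, which needs "it is eligible for TCO"; that is never established.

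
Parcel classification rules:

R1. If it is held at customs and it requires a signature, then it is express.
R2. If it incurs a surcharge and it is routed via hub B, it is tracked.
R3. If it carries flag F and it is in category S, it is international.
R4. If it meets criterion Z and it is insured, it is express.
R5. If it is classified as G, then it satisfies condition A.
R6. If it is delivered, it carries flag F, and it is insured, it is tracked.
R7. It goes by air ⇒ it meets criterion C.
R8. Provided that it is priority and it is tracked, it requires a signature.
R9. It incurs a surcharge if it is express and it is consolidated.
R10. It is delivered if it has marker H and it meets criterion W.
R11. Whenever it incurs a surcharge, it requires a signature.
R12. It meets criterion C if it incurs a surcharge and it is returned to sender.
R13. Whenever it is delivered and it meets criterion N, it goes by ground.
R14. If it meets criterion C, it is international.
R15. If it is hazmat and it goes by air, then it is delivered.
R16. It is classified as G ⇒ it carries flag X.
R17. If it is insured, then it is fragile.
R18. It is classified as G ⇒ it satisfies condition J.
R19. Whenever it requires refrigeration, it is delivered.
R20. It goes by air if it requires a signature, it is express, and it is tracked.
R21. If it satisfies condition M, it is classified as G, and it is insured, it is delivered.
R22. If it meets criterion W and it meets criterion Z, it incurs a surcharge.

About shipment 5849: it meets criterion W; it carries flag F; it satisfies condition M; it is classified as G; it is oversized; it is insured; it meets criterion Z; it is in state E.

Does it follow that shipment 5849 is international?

Yes

By R4 (it meets criterion Z, it is insured): it is express.
By R21 (it satisfies condition M, it is classified as G, it is insured): it is delivered.
By R22 (it meets criterion W, it meets criterion Z): it incurs a surcharge.
By R6 (it is delivered, it carries flag F, it is insured): it is tracked.
By R11 (it incurs a surcharge): it requires a signature.
By R20 (it requires a signature, it is express, it is tracked): it goes by air.
By R7 (it goes by air): it meets criterion C.
By R14 (it meets criterion C): it is international.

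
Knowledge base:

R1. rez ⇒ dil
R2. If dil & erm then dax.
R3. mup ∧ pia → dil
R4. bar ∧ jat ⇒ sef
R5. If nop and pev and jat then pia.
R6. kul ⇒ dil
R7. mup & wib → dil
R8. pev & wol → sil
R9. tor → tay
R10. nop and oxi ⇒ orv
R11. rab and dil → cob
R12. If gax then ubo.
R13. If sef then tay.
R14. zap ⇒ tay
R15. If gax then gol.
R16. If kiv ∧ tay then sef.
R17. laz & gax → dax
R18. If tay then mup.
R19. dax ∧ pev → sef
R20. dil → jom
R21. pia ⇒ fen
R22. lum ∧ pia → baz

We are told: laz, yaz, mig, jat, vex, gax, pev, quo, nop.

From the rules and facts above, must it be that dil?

pia  (by R5: nop, pev, jat)
dax  (by R17: laz, gax)
sef  (by R19: dax, pev)
tay  (by R13: sef)
mup  (by R18: tay)
dil  (by R3: mup, pia)

Yes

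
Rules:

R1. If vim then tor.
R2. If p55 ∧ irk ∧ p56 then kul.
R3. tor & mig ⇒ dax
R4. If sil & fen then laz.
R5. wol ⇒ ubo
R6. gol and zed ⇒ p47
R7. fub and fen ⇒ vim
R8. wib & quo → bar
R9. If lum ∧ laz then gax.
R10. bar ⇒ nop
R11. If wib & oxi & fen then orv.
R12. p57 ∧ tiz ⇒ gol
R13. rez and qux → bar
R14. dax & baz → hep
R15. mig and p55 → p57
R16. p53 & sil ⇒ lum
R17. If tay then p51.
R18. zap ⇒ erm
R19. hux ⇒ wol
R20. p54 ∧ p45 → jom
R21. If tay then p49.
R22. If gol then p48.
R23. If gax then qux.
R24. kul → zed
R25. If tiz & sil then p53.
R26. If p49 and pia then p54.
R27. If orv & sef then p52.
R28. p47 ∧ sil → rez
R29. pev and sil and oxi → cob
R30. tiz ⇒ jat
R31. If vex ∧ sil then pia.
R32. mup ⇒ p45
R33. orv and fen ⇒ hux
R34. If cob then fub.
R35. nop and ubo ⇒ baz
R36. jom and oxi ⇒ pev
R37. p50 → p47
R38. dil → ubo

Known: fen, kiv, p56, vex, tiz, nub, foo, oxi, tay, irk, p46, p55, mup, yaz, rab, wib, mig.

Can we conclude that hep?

No

Forward chaining from the given facts derives: kul, orv, p57, p51, p49, zed, jat, p45, hux, gol, wol, p48, ubo, p47.
The only rule concluding hep is R14, which needs dax; that is never established.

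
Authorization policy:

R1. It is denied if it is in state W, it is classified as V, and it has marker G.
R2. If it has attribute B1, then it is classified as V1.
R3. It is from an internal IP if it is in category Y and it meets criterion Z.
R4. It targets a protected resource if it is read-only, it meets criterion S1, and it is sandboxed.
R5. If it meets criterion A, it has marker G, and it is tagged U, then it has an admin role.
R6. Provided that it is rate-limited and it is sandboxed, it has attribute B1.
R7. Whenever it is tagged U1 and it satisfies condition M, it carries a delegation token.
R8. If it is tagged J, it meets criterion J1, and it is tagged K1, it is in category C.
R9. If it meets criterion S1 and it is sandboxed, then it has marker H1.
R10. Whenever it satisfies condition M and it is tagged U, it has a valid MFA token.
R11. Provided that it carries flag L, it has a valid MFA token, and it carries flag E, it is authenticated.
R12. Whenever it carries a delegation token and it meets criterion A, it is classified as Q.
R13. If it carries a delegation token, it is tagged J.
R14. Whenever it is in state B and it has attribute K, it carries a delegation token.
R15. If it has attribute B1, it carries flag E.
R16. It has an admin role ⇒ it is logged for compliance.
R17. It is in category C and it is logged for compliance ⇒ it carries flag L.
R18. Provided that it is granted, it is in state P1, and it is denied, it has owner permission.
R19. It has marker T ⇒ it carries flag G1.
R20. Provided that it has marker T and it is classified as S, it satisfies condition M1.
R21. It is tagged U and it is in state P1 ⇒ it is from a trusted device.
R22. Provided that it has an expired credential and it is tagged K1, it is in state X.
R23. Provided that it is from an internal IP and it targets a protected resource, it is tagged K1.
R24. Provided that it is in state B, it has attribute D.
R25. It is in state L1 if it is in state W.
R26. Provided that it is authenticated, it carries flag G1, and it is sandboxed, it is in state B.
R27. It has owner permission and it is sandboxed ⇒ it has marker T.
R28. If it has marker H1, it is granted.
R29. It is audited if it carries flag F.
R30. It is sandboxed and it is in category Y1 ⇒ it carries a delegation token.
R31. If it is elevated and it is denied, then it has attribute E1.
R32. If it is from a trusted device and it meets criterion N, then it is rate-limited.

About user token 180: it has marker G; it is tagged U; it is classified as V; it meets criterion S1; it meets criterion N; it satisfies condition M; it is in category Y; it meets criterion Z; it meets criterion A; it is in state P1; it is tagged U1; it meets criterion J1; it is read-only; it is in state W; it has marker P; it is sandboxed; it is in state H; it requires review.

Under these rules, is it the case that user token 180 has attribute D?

By R1 (it is in state W, it is classified as V, it has marker G): it is denied.
By R3 (it is in category Y, it meets criterion Z): it is from an internal IP.
By R4 (it is read-only, it meets criterion S1, it is sandboxed): it targets a protected resource.
By R5 (it meets criterion A, it has marker G, it is tagged U): it has an admin role.
By R7 (it is tagged U1, it satisfies condition M): it carries a delegation token.
By R9 (it meets criterion S1, it is sandboxed): it has marker H1.
By R10 (it satisfies condition M, it is tagged U): it has a valid MFA token.
By R13 (it carries a delegation token): it is tagged J.
By R16 (it has an admin role): it is logged for compliance.
By R21 (it is tagged U, it is in state P1): it is from a trusted device.
By R23 (it is from an internal IP, it targets a protected resource): it is tagged K1.
By R28 (it has marker H1): it is granted.
By R32 (it is from a trusted device, it meets criterion N): it is rate-limited.
By R6 (it is rate-limited, it is sandboxed): it has attribute B1.
By R8 (it is tagged J, it meets criterion J1, it is tagged K1): it is in category C.
By R15 (it has attribute B1): it carries flag E.
By R17 (it is in category C, it is logged for compliance): it carries flag L.
By R18 (it is granted, it is in state P1, it is denied): it has owner permission.
By R27 (it has owner permission, it is sandboxed): it has marker T.
By R11 (it carries flag L, it has a valid MFA token, it carries flag E): it is authenticated.
By R19 (it has marker T): it carries flag G1.
By R26 (it is authenticated, it carries flag G1, it is sandboxed): it is in state B.
By R24 (it is in state B): it has attribute D.

Yes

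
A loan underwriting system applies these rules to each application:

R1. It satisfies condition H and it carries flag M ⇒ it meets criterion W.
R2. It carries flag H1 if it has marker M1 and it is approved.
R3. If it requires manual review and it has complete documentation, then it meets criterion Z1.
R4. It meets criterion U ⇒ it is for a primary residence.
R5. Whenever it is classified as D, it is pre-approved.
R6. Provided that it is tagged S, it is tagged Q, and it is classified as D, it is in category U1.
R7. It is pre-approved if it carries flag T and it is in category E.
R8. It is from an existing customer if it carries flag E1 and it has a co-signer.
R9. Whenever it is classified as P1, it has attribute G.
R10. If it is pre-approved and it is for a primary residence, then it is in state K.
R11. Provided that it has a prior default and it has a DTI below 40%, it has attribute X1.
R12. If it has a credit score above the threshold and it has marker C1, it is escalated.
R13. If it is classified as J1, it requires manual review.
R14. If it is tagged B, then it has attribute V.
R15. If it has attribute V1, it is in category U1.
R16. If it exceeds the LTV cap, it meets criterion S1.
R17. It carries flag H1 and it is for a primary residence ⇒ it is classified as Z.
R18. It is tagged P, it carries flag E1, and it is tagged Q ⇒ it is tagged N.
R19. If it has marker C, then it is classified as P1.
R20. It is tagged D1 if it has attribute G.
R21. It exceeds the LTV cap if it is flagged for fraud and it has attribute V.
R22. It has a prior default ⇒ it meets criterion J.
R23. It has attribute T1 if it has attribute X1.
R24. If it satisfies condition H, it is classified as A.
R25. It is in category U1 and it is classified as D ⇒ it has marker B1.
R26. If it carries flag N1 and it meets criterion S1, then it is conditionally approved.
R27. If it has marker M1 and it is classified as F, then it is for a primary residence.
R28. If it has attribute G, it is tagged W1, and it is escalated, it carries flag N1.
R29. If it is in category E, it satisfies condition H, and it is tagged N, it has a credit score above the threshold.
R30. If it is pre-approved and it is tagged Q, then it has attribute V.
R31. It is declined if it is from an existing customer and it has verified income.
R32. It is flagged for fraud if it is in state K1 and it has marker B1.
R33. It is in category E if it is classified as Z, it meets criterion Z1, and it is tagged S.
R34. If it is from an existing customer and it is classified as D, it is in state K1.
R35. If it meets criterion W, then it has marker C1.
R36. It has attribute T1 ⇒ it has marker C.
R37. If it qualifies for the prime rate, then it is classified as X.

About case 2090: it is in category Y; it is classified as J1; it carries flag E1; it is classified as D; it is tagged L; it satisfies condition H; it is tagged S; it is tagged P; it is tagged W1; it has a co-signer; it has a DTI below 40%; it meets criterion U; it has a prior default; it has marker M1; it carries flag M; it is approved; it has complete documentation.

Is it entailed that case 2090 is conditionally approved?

Forward chaining from the given facts derives: meets criterion W, carries flag H1, is for a primary residence, is pre-approved, is from an existing customer, is in state K, has attribute X1, requires manual review, is classified as Z, meets criterion J, has attribute T1, is classified as A, is in state K1, has marker C1, has marker C, meets criterion Z1, is classified as P1, is in category E, has attribute G, is tagged D1.
The only rule concluding "it is conditionally approved" is R26, which needs "it carries flag N1"; that is never established.

No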